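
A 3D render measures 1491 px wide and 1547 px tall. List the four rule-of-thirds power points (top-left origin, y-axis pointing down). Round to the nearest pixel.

One third of 1491 is 497; one third of 1547 is 515.67.
Vertical third lines at x = 497 and x = 994; horizontal third lines at y = 516 and y = 1031.

(497, 516), (994, 516), (497, 1031), (994, 1031)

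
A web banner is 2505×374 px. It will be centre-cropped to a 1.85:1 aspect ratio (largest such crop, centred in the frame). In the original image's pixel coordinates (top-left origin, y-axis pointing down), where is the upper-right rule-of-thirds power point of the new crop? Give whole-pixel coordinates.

2505/374 > 1.85/1, so the 1.85:1 crop keeps the full height 374 and trims width to 374 × 1.85/1 = 691.90 px.
Left offset = (2505 − 691.90)/2 = 906.55 px; top offset = 0.
Upper-right is two-thirds across and one-third down within the crop:
x = 906.55 + 2 × 691.90/3 ≈ 1368; y = 0.00 + 1 × 374.00/3 ≈ 125.

(1368, 125)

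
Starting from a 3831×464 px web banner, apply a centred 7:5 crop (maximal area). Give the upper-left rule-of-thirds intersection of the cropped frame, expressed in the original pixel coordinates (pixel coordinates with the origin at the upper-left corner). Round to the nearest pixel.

x = 1807 px, y = 155 px

3831/464 > 7/5, so the 7:5 crop keeps the full height 464 and trims width to 464 × 7/5 = 649.60 px.
Left offset = (3831 − 649.60)/2 = 1590.70 px; top offset = 0.
Upper-left is one-third across and one-third down within the crop:
x = 1590.70 + 1 × 649.60/3 ≈ 1807; y = 0.00 + 1 × 464.00/3 ≈ 155.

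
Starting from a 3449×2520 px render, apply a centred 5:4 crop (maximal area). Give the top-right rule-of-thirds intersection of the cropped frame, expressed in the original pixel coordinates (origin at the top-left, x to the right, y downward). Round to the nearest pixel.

(2250, 840)

3449/2520 > 5/4, so the 5:4 crop keeps the full height 2520 and trims width to 2520 × 5/4 = 3150.00 px.
Left offset = (3449 − 3150.00)/2 = 149.50 px; top offset = 0.
Top-right is two-thirds across and one-third down within the crop:
x = 149.50 + 2 × 3150.00/3 ≈ 2250; y = 0.00 + 1 × 2520.00/3 ≈ 840.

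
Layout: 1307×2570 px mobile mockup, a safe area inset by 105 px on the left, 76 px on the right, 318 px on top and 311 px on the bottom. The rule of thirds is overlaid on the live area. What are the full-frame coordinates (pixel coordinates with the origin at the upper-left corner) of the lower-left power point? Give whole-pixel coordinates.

(480, 1612)

Content width = 1307 − 105 − 76 = 1126 px; content height = 2570 − 318 − 311 = 1941 px.
Lower-left is one-third across and two-thirds down within the live area.
x = 105 + 1 × 1126/3 = 105 + 375.33 ≈ 480
y = 318 + 2 × 1941/3 = 318 + 1294.00 ≈ 1612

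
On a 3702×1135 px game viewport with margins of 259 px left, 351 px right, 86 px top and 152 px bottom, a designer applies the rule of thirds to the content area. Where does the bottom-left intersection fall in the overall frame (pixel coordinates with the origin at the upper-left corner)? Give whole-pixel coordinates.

Content width = 3702 − 259 − 351 = 3092 px; content height = 1135 − 86 − 152 = 897 px.
Bottom-left is one-third across and two-thirds down within the content area.
x = 259 + 1 × 3092/3 = 259 + 1030.67 ≈ 1290
y = 86 + 2 × 897/3 = 86 + 598.00 ≈ 684

x = 1290 px, y = 684 px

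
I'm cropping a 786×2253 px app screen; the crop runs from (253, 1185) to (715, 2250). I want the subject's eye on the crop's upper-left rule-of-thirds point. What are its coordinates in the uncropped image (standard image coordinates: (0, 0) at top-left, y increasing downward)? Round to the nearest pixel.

Crop width = 715 − 253 = 462 px; one third is 154.00 px.
Crop height = 2250 − 1185 = 1065 px; one third is 355.00 px.
The upper-left point is one-third across and one-third down within the crop:
x = 253 + 1 × 154.00 ≈ 407; y = 1185 + 1 × 355.00 ≈ 1540.

(407, 1540)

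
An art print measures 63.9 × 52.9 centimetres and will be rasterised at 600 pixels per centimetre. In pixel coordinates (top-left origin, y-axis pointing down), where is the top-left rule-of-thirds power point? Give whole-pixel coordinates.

x = 12780 px, y = 10580 px

In pixels the canvas is 63.9 × 600 = 38340 wide and 52.9 × 600 = 31740 tall.
The top-left point is one-third across and one-third down:
x = 1 × 38340/3 ≈ 12780; y = 1 × 31740/3 ≈ 10580.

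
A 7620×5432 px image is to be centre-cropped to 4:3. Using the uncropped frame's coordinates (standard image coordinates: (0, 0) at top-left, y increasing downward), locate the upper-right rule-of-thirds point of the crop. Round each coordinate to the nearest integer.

7620/5432 > 4/3, so the 4:3 crop keeps the full height 5432 and trims width to 5432 × 4/3 = 7242.67 px.
Left offset = (7620 − 7242.67)/2 = 188.67 px; top offset = 0.
Upper-right is two-thirds across and one-third down within the crop:
x = 188.67 + 2 × 7242.67/3 ≈ 5017; y = 0.00 + 1 × 5432.00/3 ≈ 1811.

x = 5017 px, y = 1811 px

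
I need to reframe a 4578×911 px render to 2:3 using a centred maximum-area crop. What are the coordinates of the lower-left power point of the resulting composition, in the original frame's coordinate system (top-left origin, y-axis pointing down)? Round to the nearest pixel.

x = 2188 px, y = 607 px

4578/911 > 2/3, so the 2:3 crop keeps the full height 911 and trims width to 911 × 2/3 = 607.33 px.
Left offset = (4578 − 607.33)/2 = 1985.33 px; top offset = 0.
Lower-left is one-third across and two-thirds down within the crop:
x = 1985.33 + 1 × 607.33/3 ≈ 2188; y = 0.00 + 2 × 911.00/3 ≈ 607.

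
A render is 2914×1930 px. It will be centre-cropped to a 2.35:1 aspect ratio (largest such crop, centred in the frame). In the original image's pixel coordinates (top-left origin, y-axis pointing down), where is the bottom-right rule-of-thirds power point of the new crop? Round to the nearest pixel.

x = 1943 px, y = 1172 px

2914/1930 < 2.35/1, so the 2.35:1 crop keeps the full width 2914 and trims height to 2914 × 1/2.35 = 1240.00 px.
Top offset = (1930 − 1240.00)/2 = 345.00 px; left offset = 0.
Bottom-right is two-thirds across and two-thirds down within the crop:
x = 0.00 + 2 × 2914.00/3 ≈ 1943; y = 345.00 + 2 × 1240.00/3 ≈ 1172.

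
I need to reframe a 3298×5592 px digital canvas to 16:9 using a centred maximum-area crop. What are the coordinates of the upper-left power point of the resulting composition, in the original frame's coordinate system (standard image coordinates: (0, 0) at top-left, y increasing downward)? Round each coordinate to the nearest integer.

(1099, 2487)

3298/5592 < 16/9, so the 16:9 crop keeps the full width 3298 and trims height to 3298 × 9/16 = 1855.12 px.
Top offset = (5592 − 1855.12)/2 = 1868.44 px; left offset = 0.
Upper-left is one-third across and one-third down within the crop:
x = 0.00 + 1 × 3298.00/3 ≈ 1099; y = 1868.44 + 1 × 1855.12/3 ≈ 2487.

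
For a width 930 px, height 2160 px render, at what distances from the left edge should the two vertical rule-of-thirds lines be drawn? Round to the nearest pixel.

930 / 3 = 310, so the vertical lines sit at one and two thirds of 930.

x = 310 px and x = 620 px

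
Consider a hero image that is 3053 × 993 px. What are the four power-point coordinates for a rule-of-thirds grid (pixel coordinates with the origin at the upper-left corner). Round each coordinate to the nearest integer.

(1018, 331), (2035, 331), (1018, 662), (2035, 662)

One third of 3053 is 1017.67; one third of 993 is 331.
Vertical third lines at x = 1018 and x = 2035; horizontal third lines at y = 331 and y = 662.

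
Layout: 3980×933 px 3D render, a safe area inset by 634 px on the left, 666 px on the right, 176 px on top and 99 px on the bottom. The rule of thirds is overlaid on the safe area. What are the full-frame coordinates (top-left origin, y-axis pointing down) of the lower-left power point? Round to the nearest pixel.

(1527, 615)

Content width = 3980 − 634 − 666 = 2680 px; content height = 933 − 176 − 99 = 658 px.
Lower-left is one-third across and two-thirds down within the safe area.
x = 634 + 1 × 2680/3 = 634 + 893.33 ≈ 1527
y = 176 + 2 × 658/3 = 176 + 438.67 ≈ 615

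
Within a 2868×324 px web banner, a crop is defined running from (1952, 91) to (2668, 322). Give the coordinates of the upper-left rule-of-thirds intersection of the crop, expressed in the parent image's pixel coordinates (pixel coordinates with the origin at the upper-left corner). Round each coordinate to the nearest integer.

(2191, 168)

Crop width = 2668 − 1952 = 716 px; one third is 238.67 px.
Crop height = 322 − 91 = 231 px; one third is 77.00 px.
The upper-left point is one-third across and one-third down within the crop:
x = 1952 + 1 × 238.67 ≈ 2191; y = 91 + 1 × 77.00 ≈ 168.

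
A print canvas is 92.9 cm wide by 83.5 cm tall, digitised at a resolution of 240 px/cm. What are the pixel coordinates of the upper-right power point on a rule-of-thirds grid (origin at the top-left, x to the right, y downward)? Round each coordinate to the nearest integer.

(14864, 6680)

In pixels the canvas is 92.9 × 240 = 22296 wide and 83.5 × 240 = 20040 tall.
The upper-right point is two-thirds across and one-third down:
x = 2 × 22296/3 ≈ 14864; y = 1 × 20040/3 ≈ 6680.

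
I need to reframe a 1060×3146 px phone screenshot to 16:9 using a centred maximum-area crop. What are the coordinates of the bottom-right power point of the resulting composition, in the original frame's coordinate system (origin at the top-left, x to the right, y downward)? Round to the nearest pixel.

x = 707 px, y = 1672 px

1060/3146 < 16/9, so the 16:9 crop keeps the full width 1060 and trims height to 1060 × 9/16 = 596.25 px.
Top offset = (3146 − 596.25)/2 = 1274.88 px; left offset = 0.
Bottom-right is two-thirds across and two-thirds down within the crop:
x = 0.00 + 2 × 1060.00/3 ≈ 707; y = 1274.88 + 2 × 596.25/3 ≈ 1672.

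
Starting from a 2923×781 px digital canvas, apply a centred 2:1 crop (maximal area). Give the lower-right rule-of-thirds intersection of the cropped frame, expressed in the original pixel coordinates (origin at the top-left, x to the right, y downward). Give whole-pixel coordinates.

2923/781 > 2/1, so the 2:1 crop keeps the full height 781 and trims width to 781 × 2/1 = 1562.00 px.
Left offset = (2923 − 1562.00)/2 = 680.50 px; top offset = 0.
Lower-right is two-thirds across and two-thirds down within the crop:
x = 680.50 + 2 × 1562.00/3 ≈ 1722; y = 0.00 + 2 × 781.00/3 ≈ 521.

(1722, 521)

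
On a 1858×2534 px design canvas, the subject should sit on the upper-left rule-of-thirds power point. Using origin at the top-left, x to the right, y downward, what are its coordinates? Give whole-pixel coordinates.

(619, 845)

The upper-left point sits one-third of the way across and one-third of the way down.
x = 1 × 1858/3 ≈ 619; y = 1 × 2534/3 ≈ 845.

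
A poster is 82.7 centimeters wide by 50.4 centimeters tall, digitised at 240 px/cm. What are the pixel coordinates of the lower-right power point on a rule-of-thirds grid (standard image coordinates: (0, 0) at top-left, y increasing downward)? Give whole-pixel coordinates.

In pixels the canvas is 82.7 × 240 = 19848 wide and 50.4 × 240 = 12096 tall.
The lower-right point is two-thirds across and two-thirds down:
x = 2 × 19848/3 ≈ 13232; y = 2 × 12096/3 ≈ 8064.

(13232, 8064)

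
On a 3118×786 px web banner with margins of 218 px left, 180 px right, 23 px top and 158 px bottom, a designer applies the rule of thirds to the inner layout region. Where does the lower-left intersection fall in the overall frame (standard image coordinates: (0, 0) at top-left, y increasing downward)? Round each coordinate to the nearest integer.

x = 1125 px, y = 426 px

Content width = 3118 − 218 − 180 = 2720 px; content height = 786 − 23 − 158 = 605 px.
Lower-left is one-third across and two-thirds down within the inner layout region.
x = 218 + 1 × 2720/3 = 218 + 906.67 ≈ 1125
y = 23 + 2 × 605/3 = 23 + 403.33 ≈ 426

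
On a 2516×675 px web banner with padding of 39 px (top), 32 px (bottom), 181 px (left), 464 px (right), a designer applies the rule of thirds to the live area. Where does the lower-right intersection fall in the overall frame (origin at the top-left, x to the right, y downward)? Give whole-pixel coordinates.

Content width = 2516 − 181 − 464 = 1871 px; content height = 675 − 39 − 32 = 604 px.
Lower-right is two-thirds across and two-thirds down within the live area.
x = 181 + 2 × 1871/3 = 181 + 1247.33 ≈ 1428
y = 39 + 2 × 604/3 = 39 + 402.67 ≈ 442

x = 1428 px, y = 442 px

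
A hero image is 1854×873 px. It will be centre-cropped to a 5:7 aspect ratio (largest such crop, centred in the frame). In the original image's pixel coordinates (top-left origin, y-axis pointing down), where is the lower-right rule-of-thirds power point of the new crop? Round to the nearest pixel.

(1031, 582)

1854/873 > 5/7, so the 5:7 crop keeps the full height 873 and trims width to 873 × 5/7 = 623.57 px.
Left offset = (1854 − 623.57)/2 = 615.21 px; top offset = 0.
Lower-right is two-thirds across and two-thirds down within the crop:
x = 615.21 + 2 × 623.57/3 ≈ 1031; y = 0.00 + 2 × 873.00/3 ≈ 582.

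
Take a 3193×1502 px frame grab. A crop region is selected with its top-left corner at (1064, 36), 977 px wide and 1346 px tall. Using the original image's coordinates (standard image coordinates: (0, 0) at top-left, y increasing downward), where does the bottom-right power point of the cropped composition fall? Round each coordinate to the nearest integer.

(1715, 933)

One third of the crop width 977 is 325.67 px.
One third of the crop height 1346 is 448.67 px.
The bottom-right point is two-thirds across and two-thirds down within the crop:
x = 1064 + 2 × 325.67 ≈ 1715; y = 36 + 2 × 448.67 ≈ 933.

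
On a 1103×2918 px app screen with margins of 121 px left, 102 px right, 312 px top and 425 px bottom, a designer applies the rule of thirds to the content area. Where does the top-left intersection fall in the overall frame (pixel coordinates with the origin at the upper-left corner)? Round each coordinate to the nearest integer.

x = 414 px, y = 1039 px

Content width = 1103 − 121 − 102 = 880 px; content height = 2918 − 312 − 425 = 2181 px.
Top-left is one-third across and one-third down within the content area.
x = 121 + 1 × 880/3 = 121 + 293.33 ≈ 414
y = 312 + 1 × 2181/3 = 312 + 727.00 ≈ 1039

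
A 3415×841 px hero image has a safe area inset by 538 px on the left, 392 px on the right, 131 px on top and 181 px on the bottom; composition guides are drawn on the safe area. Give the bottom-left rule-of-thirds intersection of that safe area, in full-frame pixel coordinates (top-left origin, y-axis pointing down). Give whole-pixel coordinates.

x = 1366 px, y = 484 px

Content width = 3415 − 538 − 392 = 2485 px; content height = 841 − 131 − 181 = 529 px.
Bottom-left is one-third across and two-thirds down within the safe area.
x = 538 + 1 × 2485/3 = 538 + 828.33 ≈ 1366
y = 131 + 2 × 529/3 = 131 + 352.67 ≈ 484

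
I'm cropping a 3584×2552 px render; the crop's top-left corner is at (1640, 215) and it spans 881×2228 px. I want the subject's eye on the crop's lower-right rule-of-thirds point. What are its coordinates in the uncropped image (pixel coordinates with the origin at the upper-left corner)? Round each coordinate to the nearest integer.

One third of the crop width 881 is 293.67 px.
One third of the crop height 2228 is 742.67 px.
The lower-right point is two-thirds across and two-thirds down within the crop:
x = 1640 + 2 × 293.67 ≈ 2227; y = 215 + 2 × 742.67 ≈ 1700.

(2227, 1700)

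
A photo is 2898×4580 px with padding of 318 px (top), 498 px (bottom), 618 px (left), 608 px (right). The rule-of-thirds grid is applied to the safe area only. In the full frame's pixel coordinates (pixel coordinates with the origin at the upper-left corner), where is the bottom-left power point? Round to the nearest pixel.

Content width = 2898 − 618 − 608 = 1672 px; content height = 4580 − 318 − 498 = 3764 px.
Bottom-left is one-third across and two-thirds down within the safe area.
x = 618 + 1 × 1672/3 = 618 + 557.33 ≈ 1175
y = 318 + 2 × 3764/3 = 318 + 2509.33 ≈ 2827

(1175, 2827)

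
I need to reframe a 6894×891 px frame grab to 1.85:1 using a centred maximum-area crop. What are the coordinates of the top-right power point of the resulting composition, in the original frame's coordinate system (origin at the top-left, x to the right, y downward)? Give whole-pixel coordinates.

6894/891 > 1.85/1, so the 1.85:1 crop keeps the full height 891 and trims width to 891 × 1.85/1 = 1648.35 px.
Left offset = (6894 − 1648.35)/2 = 2622.82 px; top offset = 0.
Top-right is two-thirds across and one-third down within the crop:
x = 2622.82 + 2 × 1648.35/3 ≈ 3722; y = 0.00 + 1 × 891.00/3 ≈ 297.

(3722, 297)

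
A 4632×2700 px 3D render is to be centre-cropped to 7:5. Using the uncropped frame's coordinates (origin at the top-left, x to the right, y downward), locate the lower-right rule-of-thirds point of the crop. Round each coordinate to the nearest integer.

4632/2700 > 7/5, so the 7:5 crop keeps the full height 2700 and trims width to 2700 × 7/5 = 3780.00 px.
Left offset = (4632 − 3780.00)/2 = 426.00 px; top offset = 0.
Lower-right is two-thirds across and two-thirds down within the crop:
x = 426.00 + 2 × 3780.00/3 ≈ 2946; y = 0.00 + 2 × 2700.00/3 ≈ 1800.

x = 2946 px, y = 1800 px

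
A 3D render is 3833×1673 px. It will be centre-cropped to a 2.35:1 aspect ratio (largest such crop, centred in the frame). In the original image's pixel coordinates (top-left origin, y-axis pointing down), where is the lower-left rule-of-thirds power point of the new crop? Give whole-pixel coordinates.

3833/1673 < 2.35/1, so the 2.35:1 crop keeps the full width 3833 and trims height to 3833 × 1/2.35 = 1631.06 px.
Top offset = (1673 − 1631.06)/2 = 20.97 px; left offset = 0.
Lower-left is one-third across and two-thirds down within the crop:
x = 0.00 + 1 × 3833.00/3 ≈ 1278; y = 20.97 + 2 × 1631.06/3 ≈ 1108.

(1278, 1108)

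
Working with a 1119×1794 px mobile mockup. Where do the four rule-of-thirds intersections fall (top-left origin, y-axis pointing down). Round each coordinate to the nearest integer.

(373, 598), (746, 598), (373, 1196), (746, 1196)

One third of 1119 is 373; one third of 1794 is 598.
Vertical third lines at x = 373 and x = 746; horizontal third lines at y = 598 and y = 1196.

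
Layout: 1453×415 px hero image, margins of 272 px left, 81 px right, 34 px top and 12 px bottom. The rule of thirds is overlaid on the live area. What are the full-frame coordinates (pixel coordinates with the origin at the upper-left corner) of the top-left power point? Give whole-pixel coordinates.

Content width = 1453 − 272 − 81 = 1100 px; content height = 415 − 34 − 12 = 369 px.
Top-left is one-third across and one-third down within the live area.
x = 272 + 1 × 1100/3 = 272 + 366.67 ≈ 639
y = 34 + 1 × 369/3 = 34 + 123.00 ≈ 157

(639, 157)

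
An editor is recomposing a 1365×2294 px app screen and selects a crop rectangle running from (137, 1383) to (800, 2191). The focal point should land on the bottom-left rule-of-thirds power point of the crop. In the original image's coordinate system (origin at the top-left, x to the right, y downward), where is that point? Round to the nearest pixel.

x = 358 px, y = 1922 px

Crop width = 800 − 137 = 663 px; one third is 221.00 px.
Crop height = 2191 − 1383 = 808 px; one third is 269.33 px.
The bottom-left point is one-third across and two-thirds down within the crop:
x = 137 + 1 × 221.00 ≈ 358; y = 1383 + 2 × 269.33 ≈ 1922.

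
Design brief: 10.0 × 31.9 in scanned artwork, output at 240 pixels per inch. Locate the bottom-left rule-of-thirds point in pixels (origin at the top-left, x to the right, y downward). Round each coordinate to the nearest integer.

In pixels the canvas is 10.0 × 240 = 2400 wide and 31.9 × 240 = 7656 tall.
The bottom-left point is one-third across and two-thirds down:
x = 1 × 2400/3 ≈ 800; y = 2 × 7656/3 ≈ 5104.

x = 800 px, y = 5104 px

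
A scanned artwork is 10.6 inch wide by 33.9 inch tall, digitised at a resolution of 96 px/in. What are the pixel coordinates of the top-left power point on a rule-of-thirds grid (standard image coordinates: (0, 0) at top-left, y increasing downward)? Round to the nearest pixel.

(339, 1085)

In pixels the canvas is 10.6 × 96 = 1017.6 wide and 33.9 × 96 = 3254.4 tall.
The top-left point is one-third across and one-third down:
x = 1 × 1017.6/3 ≈ 339; y = 1 × 3254.4/3 ≈ 1085.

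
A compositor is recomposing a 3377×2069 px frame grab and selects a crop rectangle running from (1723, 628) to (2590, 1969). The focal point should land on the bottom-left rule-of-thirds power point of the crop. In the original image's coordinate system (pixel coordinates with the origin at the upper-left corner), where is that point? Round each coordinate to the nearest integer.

Crop width = 2590 − 1723 = 867 px; one third is 289.00 px.
Crop height = 1969 − 628 = 1341 px; one third is 447.00 px.
The bottom-left point is one-third across and two-thirds down within the crop:
x = 1723 + 1 × 289.00 ≈ 2012; y = 628 + 2 × 447.00 ≈ 1522.

x = 2012 px, y = 1522 px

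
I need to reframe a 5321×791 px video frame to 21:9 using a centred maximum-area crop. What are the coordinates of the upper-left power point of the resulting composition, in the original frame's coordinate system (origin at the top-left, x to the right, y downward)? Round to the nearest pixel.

x = 2353 px, y = 264 px

5321/791 > 21/9, so the 21:9 crop keeps the full height 791 and trims width to 791 × 21/9 = 1845.67 px.
Left offset = (5321 − 1845.67)/2 = 1737.67 px; top offset = 0.
Upper-left is one-third across and one-third down within the crop:
x = 1737.67 + 1 × 1845.67/3 ≈ 2353; y = 0.00 + 1 × 791.00/3 ≈ 264.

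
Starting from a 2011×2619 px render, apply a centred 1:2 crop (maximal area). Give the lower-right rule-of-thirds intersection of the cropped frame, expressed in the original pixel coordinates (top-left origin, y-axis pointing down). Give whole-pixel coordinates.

2011/2619 > 1/2, so the 1:2 crop keeps the full height 2619 and trims width to 2619 × 1/2 = 1309.50 px.
Left offset = (2011 − 1309.50)/2 = 350.75 px; top offset = 0.
Lower-right is two-thirds across and two-thirds down within the crop:
x = 350.75 + 2 × 1309.50/3 ≈ 1224; y = 0.00 + 2 × 2619.00/3 ≈ 1746.

x = 1224 px, y = 1746 px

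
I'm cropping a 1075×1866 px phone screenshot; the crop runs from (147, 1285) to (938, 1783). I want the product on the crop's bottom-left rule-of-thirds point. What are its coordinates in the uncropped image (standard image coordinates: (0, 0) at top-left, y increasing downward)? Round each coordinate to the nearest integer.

Crop width = 938 − 147 = 791 px; one third is 263.67 px.
Crop height = 1783 − 1285 = 498 px; one third is 166.00 px.
The bottom-left point is one-third across and two-thirds down within the crop:
x = 147 + 1 × 263.67 ≈ 411; y = 1285 + 2 × 166.00 ≈ 1617.

(411, 1617)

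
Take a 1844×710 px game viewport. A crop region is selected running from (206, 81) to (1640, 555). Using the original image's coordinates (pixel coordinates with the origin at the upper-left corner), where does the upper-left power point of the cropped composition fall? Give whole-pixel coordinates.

Crop width = 1640 − 206 = 1434 px; one third is 478.00 px.
Crop height = 555 − 81 = 474 px; one third is 158.00 px.
The upper-left point is one-third across and one-third down within the crop:
x = 206 + 1 × 478.00 ≈ 684; y = 81 + 1 × 158.00 ≈ 239.

x = 684 px, y = 239 px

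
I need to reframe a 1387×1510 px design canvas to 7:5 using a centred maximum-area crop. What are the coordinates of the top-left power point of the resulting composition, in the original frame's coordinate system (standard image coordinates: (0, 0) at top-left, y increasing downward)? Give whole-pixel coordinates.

1387/1510 < 7/5, so the 7:5 crop keeps the full width 1387 and trims height to 1387 × 5/7 = 990.71 px.
Top offset = (1510 − 990.71)/2 = 259.64 px; left offset = 0.
Top-left is one-third across and one-third down within the crop:
x = 0.00 + 1 × 1387.00/3 ≈ 462; y = 259.64 + 1 × 990.71/3 ≈ 590.

(462, 590)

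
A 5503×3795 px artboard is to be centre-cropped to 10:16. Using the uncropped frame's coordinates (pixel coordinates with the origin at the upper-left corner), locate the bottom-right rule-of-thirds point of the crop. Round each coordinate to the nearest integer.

5503/3795 > 10/16, so the 10:16 crop keeps the full height 3795 and trims width to 3795 × 10/16 = 2371.88 px.
Left offset = (5503 − 2371.88)/2 = 1565.56 px; top offset = 0.
Bottom-right is two-thirds across and two-thirds down within the crop:
x = 1565.56 + 2 × 2371.88/3 ≈ 3147; y = 0.00 + 2 × 3795.00/3 ≈ 2530.

(3147, 2530)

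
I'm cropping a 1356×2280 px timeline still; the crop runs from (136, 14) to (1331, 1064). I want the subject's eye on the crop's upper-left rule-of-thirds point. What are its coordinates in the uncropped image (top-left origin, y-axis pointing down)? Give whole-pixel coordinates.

Crop width = 1331 − 136 = 1195 px; one third is 398.33 px.
Crop height = 1064 − 14 = 1050 px; one third is 350.00 px.
The upper-left point is one-third across and one-third down within the crop:
x = 136 + 1 × 398.33 ≈ 534; y = 14 + 1 × 350.00 ≈ 364.

(534, 364)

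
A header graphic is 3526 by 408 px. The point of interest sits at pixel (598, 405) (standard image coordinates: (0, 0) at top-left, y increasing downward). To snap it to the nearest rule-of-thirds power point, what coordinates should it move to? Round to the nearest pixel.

(1175, 272)

Third lines: x ∈ {1175, 2351}, y ∈ {136, 272}.
598 is closer to x = 1175; 405 is closer to y = 272.
So the nearest intersection is the lower-left power point.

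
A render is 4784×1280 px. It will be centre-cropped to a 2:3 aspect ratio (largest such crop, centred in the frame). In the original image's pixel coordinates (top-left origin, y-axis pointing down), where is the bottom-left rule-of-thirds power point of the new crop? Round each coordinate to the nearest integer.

(2250, 853)

4784/1280 > 2/3, so the 2:3 crop keeps the full height 1280 and trims width to 1280 × 2/3 = 853.33 px.
Left offset = (4784 − 853.33)/2 = 1965.33 px; top offset = 0.
Bottom-left is one-third across and two-thirds down within the crop:
x = 1965.33 + 1 × 853.33/3 ≈ 2250; y = 0.00 + 2 × 1280.00/3 ≈ 853.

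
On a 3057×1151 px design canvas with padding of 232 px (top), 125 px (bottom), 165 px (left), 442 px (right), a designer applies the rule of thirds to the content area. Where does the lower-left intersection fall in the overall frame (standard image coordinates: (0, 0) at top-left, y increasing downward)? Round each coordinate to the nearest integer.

Content width = 3057 − 165 − 442 = 2450 px; content height = 1151 − 232 − 125 = 794 px.
Lower-left is one-third across and two-thirds down within the content area.
x = 165 + 1 × 2450/3 = 165 + 816.67 ≈ 982
y = 232 + 2 × 794/3 = 232 + 529.33 ≈ 761

x = 982 px, y = 761 px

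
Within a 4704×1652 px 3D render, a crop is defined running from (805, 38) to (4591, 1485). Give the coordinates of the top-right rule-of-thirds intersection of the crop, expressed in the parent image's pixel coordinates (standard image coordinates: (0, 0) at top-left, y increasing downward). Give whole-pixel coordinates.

Crop width = 4591 − 805 = 3786 px; one third is 1262.00 px.
Crop height = 1485 − 38 = 1447 px; one third is 482.33 px.
The top-right point is two-thirds across and one-third down within the crop:
x = 805 + 2 × 1262.00 ≈ 3329; y = 38 + 1 × 482.33 ≈ 520.

x = 3329 px, y = 520 px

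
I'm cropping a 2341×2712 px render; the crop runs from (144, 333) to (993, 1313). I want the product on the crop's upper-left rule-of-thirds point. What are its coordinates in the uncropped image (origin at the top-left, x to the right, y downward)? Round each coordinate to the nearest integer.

Crop width = 993 − 144 = 849 px; one third is 283.00 px.
Crop height = 1313 − 333 = 980 px; one third is 326.67 px.
The upper-left point is one-third across and one-third down within the crop:
x = 144 + 1 × 283.00 ≈ 427; y = 333 + 1 × 326.67 ≈ 660.

(427, 660)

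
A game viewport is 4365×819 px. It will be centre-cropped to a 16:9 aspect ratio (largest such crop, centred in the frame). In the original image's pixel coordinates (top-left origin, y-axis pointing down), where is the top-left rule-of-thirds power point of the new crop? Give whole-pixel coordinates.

(1940, 273)

4365/819 > 16/9, so the 16:9 crop keeps the full height 819 and trims width to 819 × 16/9 = 1456.00 px.
Left offset = (4365 − 1456.00)/2 = 1454.50 px; top offset = 0.
Top-left is one-third across and one-third down within the crop:
x = 1454.50 + 1 × 1456.00/3 ≈ 1940; y = 0.00 + 1 × 819.00/3 ≈ 273.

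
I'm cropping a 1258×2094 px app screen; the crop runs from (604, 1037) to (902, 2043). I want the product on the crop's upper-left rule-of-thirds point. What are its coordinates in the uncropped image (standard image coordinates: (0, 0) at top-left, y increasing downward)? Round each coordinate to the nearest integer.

Crop width = 902 − 604 = 298 px; one third is 99.33 px.
Crop height = 2043 − 1037 = 1006 px; one third is 335.33 px.
The upper-left point is one-third across and one-third down within the crop:
x = 604 + 1 × 99.33 ≈ 703; y = 1037 + 1 × 335.33 ≈ 1372.

(703, 1372)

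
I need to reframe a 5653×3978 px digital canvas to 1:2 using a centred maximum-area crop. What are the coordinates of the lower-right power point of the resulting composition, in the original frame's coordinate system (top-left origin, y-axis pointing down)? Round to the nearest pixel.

5653/3978 > 1/2, so the 1:2 crop keeps the full height 3978 and trims width to 3978 × 1/2 = 1989.00 px.
Left offset = (5653 − 1989.00)/2 = 1832.00 px; top offset = 0.
Lower-right is two-thirds across and two-thirds down within the crop:
x = 1832.00 + 2 × 1989.00/3 ≈ 3158; y = 0.00 + 2 × 3978.00/3 ≈ 2652.

x = 3158 px, y = 2652 px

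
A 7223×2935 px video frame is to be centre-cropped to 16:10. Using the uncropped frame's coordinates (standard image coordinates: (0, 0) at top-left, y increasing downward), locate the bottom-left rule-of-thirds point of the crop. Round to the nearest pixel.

7223/2935 > 16/10, so the 16:10 crop keeps the full height 2935 and trims width to 2935 × 16/10 = 4696.00 px.
Left offset = (7223 − 4696.00)/2 = 1263.50 px; top offset = 0.
Bottom-left is one-third across and two-thirds down within the crop:
x = 1263.50 + 1 × 4696.00/3 ≈ 2829; y = 0.00 + 2 × 2935.00/3 ≈ 1957.

x = 2829 px, y = 1957 px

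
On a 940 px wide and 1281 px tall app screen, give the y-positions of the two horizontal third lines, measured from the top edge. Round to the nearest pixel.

1281 / 3 = 427, so the horizontal lines sit at one and two thirds of 1281.

427 px and 854 px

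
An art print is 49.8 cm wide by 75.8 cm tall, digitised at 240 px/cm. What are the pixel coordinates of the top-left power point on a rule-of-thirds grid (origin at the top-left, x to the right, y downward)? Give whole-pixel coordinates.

In pixels the canvas is 49.8 × 240 = 11952 wide and 75.8 × 240 = 18192 tall.
The top-left point is one-third across and one-third down:
x = 1 × 11952/3 ≈ 3984; y = 1 × 18192/3 ≈ 6064.

x = 3984 px, y = 6064 px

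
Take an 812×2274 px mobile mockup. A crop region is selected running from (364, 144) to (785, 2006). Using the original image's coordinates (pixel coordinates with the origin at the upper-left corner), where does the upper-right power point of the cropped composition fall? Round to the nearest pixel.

(645, 765)

Crop width = 785 − 364 = 421 px; one third is 140.33 px.
Crop height = 2006 − 144 = 1862 px; one third is 620.67 px.
The upper-right point is two-thirds across and one-third down within the crop:
x = 364 + 2 × 140.33 ≈ 645; y = 144 + 1 × 620.67 ≈ 765.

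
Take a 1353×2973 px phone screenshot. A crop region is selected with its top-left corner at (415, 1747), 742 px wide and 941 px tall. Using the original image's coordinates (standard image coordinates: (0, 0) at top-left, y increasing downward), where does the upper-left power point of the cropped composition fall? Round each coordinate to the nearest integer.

One third of the crop width 742 is 247.33 px.
One third of the crop height 941 is 313.67 px.
The upper-left point is one-third across and one-third down within the crop:
x = 415 + 1 × 247.33 ≈ 662; y = 1747 + 1 × 313.67 ≈ 2061.

(662, 2061)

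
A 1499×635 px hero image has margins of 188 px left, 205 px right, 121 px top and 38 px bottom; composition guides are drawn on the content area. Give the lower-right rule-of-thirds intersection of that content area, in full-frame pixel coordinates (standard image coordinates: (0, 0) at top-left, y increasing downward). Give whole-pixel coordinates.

Content width = 1499 − 188 − 205 = 1106 px; content height = 635 − 121 − 38 = 476 px.
Lower-right is two-thirds across and two-thirds down within the content area.
x = 188 + 2 × 1106/3 = 188 + 737.33 ≈ 925
y = 121 + 2 × 476/3 = 121 + 317.33 ≈ 438

x = 925 px, y = 438 px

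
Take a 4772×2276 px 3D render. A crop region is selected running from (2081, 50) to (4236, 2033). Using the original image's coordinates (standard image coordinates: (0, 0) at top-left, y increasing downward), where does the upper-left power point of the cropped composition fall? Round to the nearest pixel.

Crop width = 4236 − 2081 = 2155 px; one third is 718.33 px.
Crop height = 2033 − 50 = 1983 px; one third is 661.00 px.
The upper-left point is one-third across and one-third down within the crop:
x = 2081 + 1 × 718.33 ≈ 2799; y = 50 + 1 × 661.00 ≈ 711.

(2799, 711)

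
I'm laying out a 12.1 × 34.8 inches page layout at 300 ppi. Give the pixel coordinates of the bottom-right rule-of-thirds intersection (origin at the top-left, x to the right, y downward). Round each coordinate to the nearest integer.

In pixels the canvas is 12.1 × 300 = 3630 wide and 34.8 × 300 = 10440 tall.
The bottom-right point is two-thirds across and two-thirds down:
x = 2 × 3630/3 ≈ 2420; y = 2 × 10440/3 ≈ 6960.

(2420, 6960)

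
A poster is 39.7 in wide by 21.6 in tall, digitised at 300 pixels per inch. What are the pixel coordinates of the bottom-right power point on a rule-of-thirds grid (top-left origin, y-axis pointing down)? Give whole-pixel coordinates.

(7940, 4320)

In pixels the canvas is 39.7 × 300 = 11910 wide and 21.6 × 300 = 6480 tall.
The bottom-right point is two-thirds across and two-thirds down:
x = 2 × 11910/3 ≈ 7940; y = 2 × 6480/3 ≈ 4320.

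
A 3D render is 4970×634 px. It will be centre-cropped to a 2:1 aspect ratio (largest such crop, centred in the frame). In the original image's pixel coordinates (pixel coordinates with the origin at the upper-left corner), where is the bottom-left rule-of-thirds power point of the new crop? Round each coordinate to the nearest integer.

4970/634 > 2/1, so the 2:1 crop keeps the full height 634 and trims width to 634 × 2/1 = 1268.00 px.
Left offset = (4970 − 1268.00)/2 = 1851.00 px; top offset = 0.
Bottom-left is one-third across and two-thirds down within the crop:
x = 1851.00 + 1 × 1268.00/3 ≈ 2274; y = 0.00 + 2 × 634.00/3 ≈ 423.

(2274, 423)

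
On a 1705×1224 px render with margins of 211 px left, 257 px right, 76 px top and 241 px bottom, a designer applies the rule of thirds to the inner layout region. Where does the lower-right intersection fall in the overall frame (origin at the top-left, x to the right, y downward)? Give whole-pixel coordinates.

Content width = 1705 − 211 − 257 = 1237 px; content height = 1224 − 76 − 241 = 907 px.
Lower-right is two-thirds across and two-thirds down within the inner layout region.
x = 211 + 2 × 1237/3 = 211 + 824.67 ≈ 1036
y = 76 + 2 × 907/3 = 76 + 604.67 ≈ 681

(1036, 681)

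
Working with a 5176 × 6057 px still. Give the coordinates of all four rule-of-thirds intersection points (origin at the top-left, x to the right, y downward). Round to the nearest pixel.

One third of 5176 is 1725.33; one third of 6057 is 2019.
Vertical third lines at x = 1725 and x = 3451; horizontal third lines at y = 2019 and y = 4038.

(1725, 2019), (3451, 2019), (1725, 4038), (3451, 4038)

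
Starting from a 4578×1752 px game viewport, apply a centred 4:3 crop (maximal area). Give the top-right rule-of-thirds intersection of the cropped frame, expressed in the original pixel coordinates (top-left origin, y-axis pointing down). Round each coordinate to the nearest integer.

(2678, 584)

4578/1752 > 4/3, so the 4:3 crop keeps the full height 1752 and trims width to 1752 × 4/3 = 2336.00 px.
Left offset = (4578 − 2336.00)/2 = 1121.00 px; top offset = 0.
Top-right is two-thirds across and one-third down within the crop:
x = 1121.00 + 2 × 2336.00/3 ≈ 2678; y = 0.00 + 1 × 1752.00/3 ≈ 584.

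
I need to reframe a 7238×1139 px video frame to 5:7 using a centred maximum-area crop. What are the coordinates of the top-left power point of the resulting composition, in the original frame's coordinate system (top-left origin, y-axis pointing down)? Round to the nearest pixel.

7238/1139 > 5/7, so the 5:7 crop keeps the full height 1139 and trims width to 1139 × 5/7 = 813.57 px.
Left offset = (7238 − 813.57)/2 = 3212.21 px; top offset = 0.
Top-left is one-third across and one-third down within the crop:
x = 3212.21 + 1 × 813.57/3 ≈ 3483; y = 0.00 + 1 × 1139.00/3 ≈ 380.

x = 3483 px, y = 380 px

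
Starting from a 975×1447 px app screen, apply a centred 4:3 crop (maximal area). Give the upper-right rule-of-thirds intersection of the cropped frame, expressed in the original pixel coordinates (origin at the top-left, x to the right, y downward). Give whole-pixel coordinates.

x = 650 px, y = 602 px

975/1447 < 4/3, so the 4:3 crop keeps the full width 975 and trims height to 975 × 3/4 = 731.25 px.
Top offset = (1447 − 731.25)/2 = 357.88 px; left offset = 0.
Upper-right is two-thirds across and one-third down within the crop:
x = 0.00 + 2 × 975.00/3 ≈ 650; y = 357.88 + 1 × 731.25/3 ≈ 602.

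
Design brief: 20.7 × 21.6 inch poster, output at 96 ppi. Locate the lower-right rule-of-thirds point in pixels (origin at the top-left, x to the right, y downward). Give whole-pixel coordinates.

x = 1325 px, y = 1382 px

In pixels the canvas is 20.7 × 96 = 1987.2 wide and 21.6 × 96 = 2073.6 tall.
The lower-right point is two-thirds across and two-thirds down:
x = 2 × 1987.2/3 ≈ 1325; y = 2 × 2073.6/3 ≈ 1382.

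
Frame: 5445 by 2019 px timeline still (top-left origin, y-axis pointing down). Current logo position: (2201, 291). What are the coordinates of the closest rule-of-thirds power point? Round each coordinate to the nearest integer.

Third lines: x ∈ {1815, 3630}, y ∈ {673, 1346}.
2201 is closer to x = 1815; 291 is closer to y = 673.
So the nearest intersection is the upper-left power point.

x = 1815 px, y = 673 px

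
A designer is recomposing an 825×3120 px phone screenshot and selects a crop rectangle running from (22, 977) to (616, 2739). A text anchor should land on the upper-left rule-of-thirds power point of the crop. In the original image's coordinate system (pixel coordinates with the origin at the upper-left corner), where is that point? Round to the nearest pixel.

Crop width = 616 − 22 = 594 px; one third is 198.00 px.
Crop height = 2739 − 977 = 1762 px; one third is 587.33 px.
The upper-left point is one-third across and one-third down within the crop:
x = 22 + 1 × 198.00 ≈ 220; y = 977 + 1 × 587.33 ≈ 1564.

x = 220 px, y = 1564 px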